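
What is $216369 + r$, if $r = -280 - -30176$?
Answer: $246265$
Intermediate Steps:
$r = 29896$ ($r = -280 + 30176 = 29896$)
$216369 + r = 216369 + 29896 = 246265$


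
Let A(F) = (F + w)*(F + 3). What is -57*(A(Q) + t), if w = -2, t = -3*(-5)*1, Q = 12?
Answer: -9405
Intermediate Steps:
t = 15 (t = 15*1 = 15)
A(F) = (-2 + F)*(3 + F) (A(F) = (F - 2)*(F + 3) = (-2 + F)*(3 + F))
-57*(A(Q) + t) = -57*((-6 + 12 + 12²) + 15) = -57*((-6 + 12 + 144) + 15) = -57*(150 + 15) = -57*165 = -9405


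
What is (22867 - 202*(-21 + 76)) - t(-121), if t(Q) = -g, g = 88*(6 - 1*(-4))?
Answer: 12637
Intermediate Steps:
g = 880 (g = 88*(6 + 4) = 88*10 = 880)
t(Q) = -880 (t(Q) = -1*880 = -880)
(22867 - 202*(-21 + 76)) - t(-121) = (22867 - 202*(-21 + 76)) - 1*(-880) = (22867 - 202*55) + 880 = (22867 - 1*11110) + 880 = (22867 - 11110) + 880 = 11757 + 880 = 12637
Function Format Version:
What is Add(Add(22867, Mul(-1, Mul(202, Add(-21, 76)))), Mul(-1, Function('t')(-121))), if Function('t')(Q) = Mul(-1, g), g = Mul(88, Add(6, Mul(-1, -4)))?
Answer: 12637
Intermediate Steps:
g = 880 (g = Mul(88, Add(6, 4)) = Mul(88, 10) = 880)
Function('t')(Q) = -880 (Function('t')(Q) = Mul(-1, 880) = -880)
Add(Add(22867, Mul(-1, Mul(202, Add(-21, 76)))), Mul(-1, Function('t')(-121))) = Add(Add(22867, Mul(-1, Mul(202, Add(-21, 76)))), Mul(-1, -880)) = Add(Add(22867, Mul(-1, Mul(202, 55))), 880) = Add(Add(22867, Mul(-1, 11110)), 880) = Add(Add(22867, -11110), 880) = Add(11757, 880) = 12637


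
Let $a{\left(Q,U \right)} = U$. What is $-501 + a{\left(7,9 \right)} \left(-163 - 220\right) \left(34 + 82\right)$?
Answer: $-400353$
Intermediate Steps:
$-501 + a{\left(7,9 \right)} \left(-163 - 220\right) \left(34 + 82\right) = -501 + 9 \left(-163 - 220\right) \left(34 + 82\right) = -501 + 9 \left(\left(-383\right) 116\right) = -501 + 9 \left(-44428\right) = -501 - 399852 = -400353$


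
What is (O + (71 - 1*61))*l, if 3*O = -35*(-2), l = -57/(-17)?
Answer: 1900/17 ≈ 111.76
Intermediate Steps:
l = 57/17 (l = -57*(-1/17) = 57/17 ≈ 3.3529)
O = 70/3 (O = (-35*(-2))/3 = (1/3)*70 = 70/3 ≈ 23.333)
(O + (71 - 1*61))*l = (70/3 + (71 - 1*61))*(57/17) = (70/3 + (71 - 61))*(57/17) = (70/3 + 10)*(57/17) = (100/3)*(57/17) = 1900/17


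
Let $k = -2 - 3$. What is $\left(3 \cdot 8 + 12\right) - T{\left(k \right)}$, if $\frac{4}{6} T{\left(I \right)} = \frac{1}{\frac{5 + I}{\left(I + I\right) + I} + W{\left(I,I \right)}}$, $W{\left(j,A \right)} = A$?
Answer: $\frac{363}{10} \approx 36.3$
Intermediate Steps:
$k = -5$
$T{\left(I \right)} = \frac{3}{2 \left(I + \frac{5 + I}{3 I}\right)}$ ($T{\left(I \right)} = \frac{3}{2 \left(\frac{5 + I}{\left(I + I\right) + I} + I\right)} = \frac{3}{2 \left(\frac{5 + I}{2 I + I} + I\right)} = \frac{3}{2 \left(\frac{5 + I}{3 I} + I\right)} = \frac{3}{2 \left(I + \frac{5 + I}{3 I}\right)}$)
$\left(3 \cdot 8 + 12\right) - T{\left(k \right)} = \left(3 \cdot 8 + 12\right) - \frac{9}{2} \left(-5\right) \frac{1}{5 - 5 + 3 \left(-5\right)^{2}} = \left(24 + 12\right) - \frac{9}{2} \left(-5\right) \frac{1}{5 - 5 + 3 \cdot 25} = 36 - \frac{9}{2} \left(-5\right) \frac{1}{5 - 5 + 75} = 36 - \frac{9}{2} \left(-5\right) \frac{1}{75} = 36 - - \frac{3}{10} = 36 + \frac{3}{10} = \frac{363}{10}$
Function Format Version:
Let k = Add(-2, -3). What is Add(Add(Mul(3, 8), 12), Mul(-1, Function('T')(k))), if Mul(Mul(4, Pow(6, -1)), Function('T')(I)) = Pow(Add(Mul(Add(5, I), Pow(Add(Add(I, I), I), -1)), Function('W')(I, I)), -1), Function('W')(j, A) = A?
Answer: Rational(363, 10) ≈ 36.300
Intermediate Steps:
k = -5
Function('T')(I) = Mul(Rational(3, 2), Pow(Add(I, Mul(Rational(1, 3), Pow(I, -1), Add(5, I))), -1)) (Function('T')(I) = Mul(Rational(3, 2), Pow(Add(Mul(Add(5, I), Pow(Add(Add(I, I), I), -1)), I), -1)) = Mul(Rational(3, 2), Pow(Add(Mul(Add(5, I), Pow(Add(Mul(2, I), I), -1)), I), -1)) = Mul(Rational(3, 2), Pow(Add(Mul(Add(5, I), Pow(Mul(3, I), -1)), I), -1)) = Mul(Rational(3, 2), Pow(Add(Mul(Add(5, I), Mul(Rational(1, 3), Pow(I, -1))), I), -1)) = Mul(Rational(3, 2), Pow(Add(Mul(Rational(1, 3), Pow(I, -1), Add(5, I)), I), -1)) = Mul(Rational(3, 2), Pow(Add(I, Mul(Rational(1, 3), Pow(I, -1), Add(5, I))), -1)))
Add(Add(Mul(3, 8), 12), Mul(-1, Function('T')(k))) = Add(Add(Mul(3, 8), 12), Mul(-1, Mul(Rational(9, 2), -5, Pow(Add(5, -5, Mul(3, Pow(-5, 2))), -1)))) = Add(Add(24, 12), Mul(-1, Mul(Rational(9, 2), -5, Pow(Add(5, -5, Mul(3, 25)), -1)))) = Add(36, Mul(-1, Mul(Rational(9, 2), -5, Pow(Add(5, -5, 75), -1)))) = Add(36, Mul(-1, Mul(Rational(9, 2), -5, Pow(75, -1)))) = Add(36, Mul(-1, Mul(Rational(9, 2), -5, Rational(1, 75)))) = Add(36, Mul(-1, Rational(-3, 10))) = Add(36, Rational(3, 10)) = Rational(363, 10)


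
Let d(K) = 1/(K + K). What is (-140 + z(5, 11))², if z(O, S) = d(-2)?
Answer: 314721/16 ≈ 19670.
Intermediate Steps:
d(K) = 1/(2*K)
z(O, S) = -¼ (z(O, S) = (½)/(-2) = (½)*(-½) = -¼)
(-140 + z(5, 11))² = (-140 - ¼)² = (-561/4)² = 314721/16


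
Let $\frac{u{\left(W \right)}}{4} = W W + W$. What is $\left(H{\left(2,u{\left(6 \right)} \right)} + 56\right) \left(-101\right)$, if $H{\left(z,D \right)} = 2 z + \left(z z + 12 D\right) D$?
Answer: $-34281420$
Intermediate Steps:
$u{\left(W \right)} = 4 W + 4 W^{2}$ ($u{\left(W \right)} = 4 \left(W W + W\right) = 4 \left(W^{2} + W\right) = 4 \left(W + W^{2}\right) = 4 W + 4 W^{2}$)
$H{\left(z,D \right)} = 2 z + D \left(z^{2} + 12 D\right)$ ($H{\left(z,D \right)} = 2 z + \left(z^{2} + 12 D\right) D = 2 z + D \left(z^{2} + 12 D\right)$)
$\left(H{\left(2,u{\left(6 \right)} \right)} + 56\right) \left(-101\right) = \left(\left(2 \cdot 2 + 12 \left(4 \cdot 6 \left(1 + 6\right)\right)^{2} + 4 \cdot 6 \left(1 + 6\right) 2^{2}\right) + 56\right) \left(-101\right) = \left(\left(4 + 12 \left(4 \cdot 6 \cdot 7\right)^{2} + 4 \cdot 6 \cdot 7 \cdot 4\right) + 56\right) \left(-101\right) = \left(\left(4 + 12 \cdot 168^{2} + 168 \cdot 4\right) + 56\right) \left(-101\right) = \left(\left(4 + 12 \cdot 28224 + 672\right) + 56\right) \left(-101\right) = \left(\left(4 + 338688 + 672\right) + 56\right) \left(-101\right) = \left(339364 + 56\right) \left(-101\right) = 339420 \left(-101\right) = -34281420$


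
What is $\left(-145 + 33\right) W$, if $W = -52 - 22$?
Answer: $8288$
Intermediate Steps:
$W = -74$
$\left(-145 + 33\right) W = \left(-145 + 33\right) \left(-74\right) = \left(-112\right) \left(-74\right) = 8288$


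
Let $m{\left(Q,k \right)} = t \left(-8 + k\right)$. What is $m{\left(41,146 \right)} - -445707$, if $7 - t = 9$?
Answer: $445431$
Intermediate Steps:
$t = -2$ ($t = 7 - 9 = -2$)
$m{\left(Q,k \right)} = 16 - 2 k$ ($m{\left(Q,k \right)} = - 2 \left(-8 + k\right) = 16 - 2 k$)
$m{\left(41,146 \right)} - -445707 = \left(16 - 292\right) - -445707 = \left(16 - 292\right) + 445707 = -276 + 445707 = 445431$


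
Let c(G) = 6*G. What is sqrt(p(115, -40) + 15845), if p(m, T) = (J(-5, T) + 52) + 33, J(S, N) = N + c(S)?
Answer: 2*sqrt(3965) ≈ 125.94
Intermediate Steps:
J(S, N) = N + 6*S
p(m, T) = 55 + T (p(m, T) = ((T + 6*(-5)) + 52) + 33 = ((T - 30) + 52) + 33 = ((-30 + T) + 52) + 33 = (22 + T) + 33 = 55 + T)
sqrt(p(115, -40) + 15845) = sqrt((55 - 40) + 15845) = sqrt(15 + 15845) = sqrt(15860) = 2*sqrt(3965)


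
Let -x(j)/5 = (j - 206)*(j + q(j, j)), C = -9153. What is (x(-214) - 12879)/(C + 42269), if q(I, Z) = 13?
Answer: -25587/1948 ≈ -13.135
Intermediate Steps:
x(j) = -5*(-206 + j)*(13 + j) (x(j) = -5*(j - 206)*(j + 13) = -5*(-206 + j)*(13 + j))
(x(-214) - 12879)/(C + 42269) = ((13390 - 5*(-214)² + 965*(-214)) - 12879)/(-9153 + 42269) = ((13390 - 5*45796 - 206510) - 12879)/33116 = ((13390 - 228980 - 206510) - 12879)*(1/33116) = (-422100 - 12879)*(1/33116) = -434979*1/33116 = -25587/1948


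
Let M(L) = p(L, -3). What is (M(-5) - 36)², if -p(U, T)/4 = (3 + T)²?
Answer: 1296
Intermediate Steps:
p(U, T) = -4*(3 + T)²
M(L) = 0 (M(L) = -4*(3 - 3)² = -4*0² = -4*0 = 0)
(M(-5) - 36)² = (0 - 36)² = (-36)² = 1296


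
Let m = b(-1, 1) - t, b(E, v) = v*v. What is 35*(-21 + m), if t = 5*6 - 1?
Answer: -1715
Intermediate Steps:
t = 29 (t = 30 - 1 = 29)
b(E, v) = v²
m = -28 (m = 1² - 1*29 = 1 - 29 = -28)
35*(-21 + m) = 35*(-21 - 28) = 35*(-49) = -1715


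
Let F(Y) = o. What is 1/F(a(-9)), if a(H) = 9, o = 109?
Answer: 1/109 ≈ 0.0091743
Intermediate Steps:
F(Y) = 109
1/F(a(-9)) = 1/109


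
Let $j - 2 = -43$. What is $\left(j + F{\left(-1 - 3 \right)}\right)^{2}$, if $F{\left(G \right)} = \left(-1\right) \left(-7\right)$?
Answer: $1156$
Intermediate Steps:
$j = -41$ ($j = 2 - 43 = -41$)
$F{\left(G \right)} = 7$
$\left(j + F{\left(-1 - 3 \right)}\right)^{2} = \left(-41 + 7\right)^{2} = \left(-34\right)^{2} = 1156$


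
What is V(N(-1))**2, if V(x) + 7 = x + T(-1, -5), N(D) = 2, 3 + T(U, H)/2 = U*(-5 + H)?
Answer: 81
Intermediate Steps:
T(U, H) = -6 + 2*U*(-5 + H) (T(U, H) = -6 + 2*(U*(-5 + H)) = -6 + 2*U*(-5 + H))
V(x) = 7 + x (V(x) = -7 + (x + (-6 - 10*(-1) + 2*(-5)*(-1))) = -7 + (x + (-6 + 10 + 10)) = -7 + (x + 14) = -7 + (14 + x) = 7 + x)
V(N(-1))**2 = (7 + 2)**2 = 9**2 = 81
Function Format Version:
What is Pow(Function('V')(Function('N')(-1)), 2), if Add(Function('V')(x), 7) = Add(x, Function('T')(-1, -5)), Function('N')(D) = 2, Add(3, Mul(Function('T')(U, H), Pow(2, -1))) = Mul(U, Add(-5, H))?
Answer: 81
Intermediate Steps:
Function('T')(U, H) = Add(-6, Mul(2, U, Add(-5, H))) (Function('T')(U, H) = Add(-6, Mul(2, Mul(U, Add(-5, H)))) = Add(-6, Mul(2, U, Add(-5, H))))
Function('V')(x) = Add(7, x) (Function('V')(x) = Add(-7, Add(x, Add(-6, Mul(-10, -1), Mul(2, -5, -1)))) = Add(-7, Add(x, Add(-6, 10, 10))) = Add(-7, Add(x, 14)) = Add(-7, Add(14, x)) = Add(7, x))
Pow(Function('V')(Function('N')(-1)), 2) = Pow(Add(7, 2), 2) = Pow(9, 2) = 81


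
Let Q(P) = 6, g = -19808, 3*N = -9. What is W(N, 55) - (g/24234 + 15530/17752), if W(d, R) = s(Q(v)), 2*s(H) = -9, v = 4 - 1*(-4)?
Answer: -70022545/15364356 ≈ -4.5575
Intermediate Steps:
N = -3 (N = (⅓)*(-9) = -3)
v = 8 (v = 4 + 4 = 8)
s(H) = -9/2 (s(H) = (½)*(-9) = -9/2)
W(d, R) = -9/2
W(N, 55) - (g/24234 + 15530/17752) = -9/2 - (-19808/24234 + 15530/17752) = -9/2 - (-19808*1/24234 + 15530*(1/17752)) = -9/2 - (-9904/12117 + 7765/8876) = -9/2 - 1*882943/15364356 = -9/2 - 882943/15364356 = -70022545/15364356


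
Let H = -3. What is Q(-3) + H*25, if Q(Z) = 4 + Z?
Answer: -74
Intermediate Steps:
Q(-3) + H*25 = (4 - 3) - 3*25 = 1 - 75 = -74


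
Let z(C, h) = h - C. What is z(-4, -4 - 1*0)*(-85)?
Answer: 0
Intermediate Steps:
z(-4, -4 - 1*0)*(-85) = ((-4 - 1*0) - 1*(-4))*(-85) = ((-4 + 0) + 4)*(-85) = (-4 + 4)*(-85) = 0*(-85) = 0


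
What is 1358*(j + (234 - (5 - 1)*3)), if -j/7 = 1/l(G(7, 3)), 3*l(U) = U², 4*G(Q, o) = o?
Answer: 752332/3 ≈ 2.5078e+5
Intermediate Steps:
G(Q, o) = o/4
l(U) = U²/3
j = -112/3 (j = -7/(((¼)*3)²/3) = -7/((¾)²/3) = -7/((⅓)*(9/16)) = -7/3/16 = -7*16/3 = -112/3 ≈ -37.333)
1358*(j + (234 - (5 - 1)*3)) = 1358*(-112/3 + (234 - (5 - 1)*3)) = 1358*(-112/3 + (234 - 4*3)) = 1358*(-112/3 + (234 - 1*12)) = 1358*(-112/3 + (234 - 12)) = 1358*(-112/3 + 222) = 1358*(554/3) = 752332/3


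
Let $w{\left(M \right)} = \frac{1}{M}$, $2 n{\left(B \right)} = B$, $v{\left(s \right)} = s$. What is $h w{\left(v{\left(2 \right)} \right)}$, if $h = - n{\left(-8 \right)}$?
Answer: $2$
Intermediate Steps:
$n{\left(B \right)} = \frac{B}{2}$
$h = 4$ ($h = - \frac{-8}{2} = \left(-1\right) \left(-4\right) = 4$)
$h w{\left(v{\left(2 \right)} \right)} = \frac{4}{2} = 4 \cdot \frac{1}{2} = 2$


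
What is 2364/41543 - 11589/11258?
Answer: -454827915/467691094 ≈ -0.97250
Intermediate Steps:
2364/41543 - 11589/11258 = -454827915/467691094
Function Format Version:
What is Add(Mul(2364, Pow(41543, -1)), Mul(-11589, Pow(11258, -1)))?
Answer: Rational(-454827915, 467691094) ≈ -0.97250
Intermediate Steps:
Add(Mul(2364, Pow(41543, -1)), Mul(-11589, Pow(11258, -1))) = Add(Mul(2364, Rational(1, 41543)), Mul(-11589, Rational(1, 11258))) = Add(Rational(2364, 41543), Rational(-11589, 11258)) = Rational(-454827915, 467691094)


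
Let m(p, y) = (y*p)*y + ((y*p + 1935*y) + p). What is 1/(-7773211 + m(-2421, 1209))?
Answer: -1/3547092907 ≈ -2.8192e-10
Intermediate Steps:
m(p, y) = p + 1935*y + p*y + p*y² (m(p, y) = (p*y)*y + ((p*y + 1935*y) + p) = p*y² + ((1935*y + p*y) + p) = p*y² + (p + 1935*y + p*y) = p + 1935*y + p*y + p*y²)
1/(-7773211 + m(-2421, 1209)) = 1/(-7773211 + (-2421 + 1935*1209 - 2421*1209 - 2421*1209²)) = 1/(-7773211 + (-2421 + 2339415 - 2926989 - 2421*1461681)) = 1/(-7773211 + (-2421 + 2339415 - 2926989 - 3538729701)) = 1/(-7773211 - 3539319696) = 1/(-3547092907) = -1/3547092907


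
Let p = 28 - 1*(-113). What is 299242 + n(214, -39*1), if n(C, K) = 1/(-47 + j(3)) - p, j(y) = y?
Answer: 13160443/44 ≈ 2.9910e+5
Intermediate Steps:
p = 141 (p = 28 + 113 = 141)
n(C, K) = -6205/44 (n(C, K) = 1/(-47 + 3) - 1*141 = 1/(-44) - 141 = -1/44 - 141 = -6205/44)
299242 + n(214, -39*1) = 299242 - 6205/44 = 13160443/44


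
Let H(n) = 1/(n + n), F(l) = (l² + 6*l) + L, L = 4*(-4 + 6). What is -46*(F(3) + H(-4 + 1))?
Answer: -4807/3 ≈ -1602.3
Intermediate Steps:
L = 8 (L = 4*2 = 8)
F(l) = 8 + l² + 6*l (F(l) = (l² + 6*l) + 8 = 8 + l² + 6*l)
H(n) = 1/(2*n)
-46*(F(3) + H(-4 + 1)) = -46*((8 + 3² + 6*3) + 1/(2*(-4 + 1))) = -46*((8 + 9 + 18) + (½)/(-3)) = -46*(35 + (½)*(-⅓)) = -46*(35 - ⅙) = -46*209/6 = -4807/3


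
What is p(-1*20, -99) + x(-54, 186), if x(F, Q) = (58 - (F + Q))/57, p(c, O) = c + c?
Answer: -2354/57 ≈ -41.298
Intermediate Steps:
p(c, O) = 2*c
x(F, Q) = 58/57 - F/57 - Q/57 (x(F, Q) = (58 + (-F - Q))*(1/57) = (58 - F - Q)*(1/57) = 58/57 - F/57 - Q/57)
p(-1*20, -99) + x(-54, 186) = 2*(-1*20) + (58/57 - 1/57*(-54) - 1/57*186) = 2*(-20) + (58/57 + 18/19 - 62/19) = -40 - 74/57 = -2354/57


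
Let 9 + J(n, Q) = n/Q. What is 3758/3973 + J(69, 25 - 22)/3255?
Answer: 1755416/1847445 ≈ 0.95019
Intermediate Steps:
J(n, Q) = -9 + n/Q
3758/3973 + J(69, 25 - 22)/3255 = 3758/3973 + (-9 + 69/(25 - 22))/3255 = 3758*(1/3973) + (-9 + 69/3)*(1/3255) = 3758/3973 + (-9 + 69*(1/3))*(1/3255) = 3758/3973 + (-9 + 23)*(1/3255) = 3758/3973 + 14*(1/3255) = 3758/3973 + 2/465 = 1755416/1847445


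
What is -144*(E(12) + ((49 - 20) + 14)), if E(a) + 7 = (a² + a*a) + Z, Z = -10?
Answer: -45216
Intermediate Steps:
E(a) = -17 + 2*a² (E(a) = -7 + ((a² + a*a) - 10) = -7 + ((a² + a²) - 10) = -7 + (2*a² - 10) = -7 + (-10 + 2*a²) = -17 + 2*a²)
-144*(E(12) + ((49 - 20) + 14)) = -144*((-17 + 2*12²) + ((49 - 20) + 14)) = -144*((-17 + 2*144) + (29 + 14)) = -144*((-17 + 288) + 43) = -144*(271 + 43) = -144*314 = -45216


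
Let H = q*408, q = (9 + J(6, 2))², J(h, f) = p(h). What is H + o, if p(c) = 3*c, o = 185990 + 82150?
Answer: 565572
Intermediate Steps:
o = 268140
J(h, f) = 3*h
q = 729 (q = (9 + 3*6)² = (9 + 18)² = 27² = 729)
H = 297432 (H = 729*408 = 297432)
H + o = 297432 + 268140 = 565572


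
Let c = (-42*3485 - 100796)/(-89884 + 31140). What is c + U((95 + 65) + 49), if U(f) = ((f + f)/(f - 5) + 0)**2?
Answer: 321094483/38198286 ≈ 8.4060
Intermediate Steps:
c = 123583/29372 (c = (-146370 - 100796)/(-58744) = -247166*(-1/58744) = 123583/29372 ≈ 4.2075)
U(f) = 4*f**2/(-5 + f)**2 (U(f) = ((2*f)/(-5 + f) + 0)**2 = (2*f/(-5 + f) + 0)**2 = (2*f/(-5 + f))**2 = 4*f**2/(-5 + f)**2)
c + U((95 + 65) + 49) = 123583/29372 + 4*((95 + 65) + 49)**2/(-5 + ((95 + 65) + 49))**2 = 123583/29372 + 4*(160 + 49)**2/(-5 + (160 + 49))**2 = 123583/29372 + 4*209**2/(-5 + 209)**2 = 123583/29372 + 4*43681/204**2 = 123583/29372 + 4*43681*(1/41616) = 123583/29372 + 43681/10404 = 321094483/38198286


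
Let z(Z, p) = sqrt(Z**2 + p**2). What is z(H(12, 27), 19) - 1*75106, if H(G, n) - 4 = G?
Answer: -75106 + sqrt(617) ≈ -75081.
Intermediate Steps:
H(G, n) = 4 + G
z(H(12, 27), 19) - 1*75106 = sqrt((4 + 12)**2 + 19**2) - 1*75106 = sqrt(16**2 + 361) - 75106 = sqrt(256 + 361) - 75106 = sqrt(617) - 75106 = -75106 + sqrt(617)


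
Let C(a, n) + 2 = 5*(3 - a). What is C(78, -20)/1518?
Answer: -377/1518 ≈ -0.24835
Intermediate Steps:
C(a, n) = 13 - 5*a (C(a, n) = -2 + 5*(3 - a) = -2 + (15 - 5*a) = 13 - 5*a)
C(78, -20)/1518 = (13 - 5*78)/1518 = (13 - 390)*(1/1518) = -377*1/1518 = -377/1518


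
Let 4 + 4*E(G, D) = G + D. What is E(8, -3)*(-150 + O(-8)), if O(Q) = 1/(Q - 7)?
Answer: -2251/60 ≈ -37.517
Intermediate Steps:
O(Q) = 1/(-7 + Q)
E(G, D) = -1 + D/4 + G/4 (E(G, D) = -1 + (G + D)/4 = -1 + (D + G)/4 = -1 + (D/4 + G/4) = -1 + D/4 + G/4)
E(8, -3)*(-150 + O(-8)) = (-1 + (1/4)*(-3) + (1/4)*8)*(-150 + 1/(-7 - 8)) = (-1 - 3/4 + 2)*(-150 + 1/(-15)) = (-150 - 1/15)/4 = (1/4)*(-2251/15) = -2251/60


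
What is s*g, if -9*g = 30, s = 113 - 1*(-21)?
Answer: -1340/3 ≈ -446.67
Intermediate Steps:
s = 134 (s = 113 + 21 = 134)
g = -10/3 (g = -⅑*30 = -10/3 ≈ -3.3333)
s*g = 134*(-10/3) = -1340/3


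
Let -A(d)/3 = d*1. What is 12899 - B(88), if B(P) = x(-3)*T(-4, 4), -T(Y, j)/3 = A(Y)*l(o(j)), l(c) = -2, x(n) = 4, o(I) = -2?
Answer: 12611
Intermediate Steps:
A(d) = -3*d
T(Y, j) = -18*Y (T(Y, j) = -3*(-3*Y)*(-2) = -18*Y)
B(P) = 288 (B(P) = 4*(-18*(-4)) = 4*72 = 288)
12899 - B(88) = 12899 - 1*288 = 12899 - 288 = 12611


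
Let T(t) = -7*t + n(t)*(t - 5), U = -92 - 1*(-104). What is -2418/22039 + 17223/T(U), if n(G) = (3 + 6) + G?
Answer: 126475121/462819 ≈ 273.27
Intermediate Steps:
U = 12 (U = -92 + 104 = 12)
n(G) = 9 + G
T(t) = -7*t + (-5 + t)*(9 + t) (T(t) = -7*t + (9 + t)*(t - 5) = -7*t + (9 + t)*(-5 + t) = -7*t + (-5 + t)*(9 + t))
-2418/22039 + 17223/T(U) = -2418/22039 + 17223/(-45 + 12**2 - 3*12) = -2418*1/22039 + 17223/(-45 + 144 - 36) = -2418/22039 + 17223/63 = -2418/22039 + 17223*(1/63) = -2418/22039 + 5741/21 = 126475121/462819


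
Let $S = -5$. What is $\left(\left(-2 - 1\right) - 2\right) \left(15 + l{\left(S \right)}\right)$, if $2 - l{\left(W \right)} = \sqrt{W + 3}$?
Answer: $-85 + 5 i \sqrt{2} \approx -85.0 + 7.0711 i$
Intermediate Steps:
$l{\left(W \right)} = 2 - \sqrt{3 + W}$ ($l{\left(W \right)} = 2 - \sqrt{W + 3} = 2 - \sqrt{3 + W}$)
$\left(\left(-2 - 1\right) - 2\right) \left(15 + l{\left(S \right)}\right) = \left(\left(-2 - 1\right) - 2\right) \left(15 + \left(2 - \sqrt{3 - 5}\right)\right) = \left(-3 - 2\right) \left(15 + \left(2 - \sqrt{-2}\right)\right) = - 5 \left(15 + \left(2 - i \sqrt{2}\right)\right) = - 5 \left(17 - i \sqrt{2}\right) = -85 + 5 i \sqrt{2}$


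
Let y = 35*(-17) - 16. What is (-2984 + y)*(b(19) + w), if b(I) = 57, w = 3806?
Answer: -13887485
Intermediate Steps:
y = -611 (y = -595 - 16 = -611)
(-2984 + y)*(b(19) + w) = (-2984 - 611)*(57 + 3806) = -3595*3863 = -13887485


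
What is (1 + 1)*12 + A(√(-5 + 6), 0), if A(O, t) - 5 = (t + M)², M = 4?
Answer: 45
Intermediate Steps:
A(O, t) = 5 + (4 + t)² (A(O, t) = 5 + (t + 4)² = 5 + (4 + t)²)
(1 + 1)*12 + A(√(-5 + 6), 0) = (1 + 1)*12 + (5 + (4 + 0)²) = 2*12 + (5 + 4²) = 24 + (5 + 16) = 24 + 21 = 45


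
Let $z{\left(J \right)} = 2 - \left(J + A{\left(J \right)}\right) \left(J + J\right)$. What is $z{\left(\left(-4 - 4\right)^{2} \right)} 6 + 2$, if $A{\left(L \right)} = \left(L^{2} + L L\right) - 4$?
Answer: $-6337522$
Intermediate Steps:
$A{\left(L \right)} = -4 + 2 L^{2}$ ($A{\left(L \right)} = \left(L^{2} + L^{2}\right) - 4 = 2 L^{2} - 4 = -4 + 2 L^{2}$)
$z{\left(J \right)} = 2 - 2 J \left(-4 + J + 2 J^{2}\right)$ ($z{\left(J \right)} = 2 - \left(J + \left(-4 + 2 J^{2}\right)\right) \left(J + J\right) = 2 - \left(-4 + J + 2 J^{2}\right) 2 J = 2 - 2 J \left(-4 + J + 2 J^{2}\right)$)
$z{\left(\left(-4 - 4\right)^{2} \right)} 6 + 2 = \left(2 - 2 \left(\left(-4 - 4\right)^{2}\right)^{2} - 4 \left(-4 - 4\right)^{2} \left(-2 + \left(\left(-4 - 4\right)^{2}\right)^{2}\right)\right) 6 + 2 = \left(2 - 2 \left(\left(-8\right)^{2}\right)^{2} - 4 \left(-8\right)^{2} \left(-2 + \left(\left(-8\right)^{2}\right)^{2}\right)\right) 6 + 2 = \left(2 - 2 \cdot 64^{2} - 256 \left(-2 + 64^{2}\right)\right) 6 + 2 = \left(2 - 8192 - 256 \left(-2 + 4096\right)\right) 6 + 2 = \left(2 - 8192 - 256 \cdot 4094\right) 6 + 2 = \left(2 - 8192 - 1048064\right) 6 + 2 = \left(-1056254\right) 6 + 2 = -6337524 + 2 = -6337522$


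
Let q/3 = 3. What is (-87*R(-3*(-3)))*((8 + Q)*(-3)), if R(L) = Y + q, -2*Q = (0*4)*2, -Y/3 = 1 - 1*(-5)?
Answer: -18792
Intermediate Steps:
q = 9 (q = 3*3 = 9)
Y = -18 (Y = -3*(1 - 1*(-5)) = -3*(1 + 5) = -3*6 = -18)
Q = 0 (Q = -0*4*2/2 = -0*2 = -½*0 = 0)
R(L) = -9 (R(L) = -18 + 9 = -9)
(-87*R(-3*(-3)))*((8 + Q)*(-3)) = (-87*(-9))*((8 + 0)*(-3)) = 783*(8*(-3)) = 783*(-24) = -18792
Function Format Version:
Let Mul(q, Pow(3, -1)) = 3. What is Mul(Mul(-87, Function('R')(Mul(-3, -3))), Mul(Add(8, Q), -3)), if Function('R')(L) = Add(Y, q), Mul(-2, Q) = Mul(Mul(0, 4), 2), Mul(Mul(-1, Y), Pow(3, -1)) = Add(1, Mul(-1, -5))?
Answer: -18792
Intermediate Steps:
q = 9 (q = Mul(3, 3) = 9)
Y = -18 (Y = Mul(-3, Add(1, Mul(-1, -5))) = Mul(-3, Add(1, 5)) = Mul(-3, 6) = -18)
Q = 0 (Q = Mul(Rational(-1, 2), Mul(Mul(0, 4), 2)) = Mul(Rational(-1, 2), Mul(0, 2)) = Mul(Rational(-1, 2), 0) = 0)
Function('R')(L) = -9 (Function('R')(L) = Add(-18, 9) = -9)
Mul(Mul(-87, Function('R')(Mul(-3, -3))), Mul(Add(8, Q), -3)) = Mul(Mul(-87, -9), Mul(Add(8, 0), -3)) = Mul(783, Mul(8, -3)) = Mul(783, -24) = -18792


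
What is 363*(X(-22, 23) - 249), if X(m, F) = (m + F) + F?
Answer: -81675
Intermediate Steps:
X(m, F) = m + 2*F (X(m, F) = (F + m) + F = m + 2*F)
363*(X(-22, 23) - 249) = 363*((-22 + 2*23) - 249) = 363*((-22 + 46) - 249) = 363*(24 - 249) = 363*(-225) = -81675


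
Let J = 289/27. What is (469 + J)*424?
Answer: 5491648/27 ≈ 2.0339e+5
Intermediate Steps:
J = 289/27 (J = 289*(1/27) = 289/27 ≈ 10.704)
(469 + J)*424 = (469 + 289/27)*424 = (12952/27)*424 = 5491648/27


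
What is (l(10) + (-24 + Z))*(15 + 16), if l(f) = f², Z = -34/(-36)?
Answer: 42935/18 ≈ 2385.3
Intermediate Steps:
Z = 17/18 (Z = -34*(-1/36) = 17/18 ≈ 0.94444)
(l(10) + (-24 + Z))*(15 + 16) = (10² + (-24 + 17/18))*(15 + 16) = (100 - 415/18)*31 = (1385/18)*31 = 42935/18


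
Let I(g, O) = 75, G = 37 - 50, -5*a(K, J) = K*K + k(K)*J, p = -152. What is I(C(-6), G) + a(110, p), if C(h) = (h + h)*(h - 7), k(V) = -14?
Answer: -13853/5 ≈ -2770.6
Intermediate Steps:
a(K, J) = -K²/5 + 14*J/5 (a(K, J) = -(K*K - 14*J)/5 = -(K² - 14*J)/5 = -K²/5 + 14*J/5)
G = -13
C(h) = 2*h*(-7 + h) (C(h) = (2*h)*(-7 + h) = 2*h*(-7 + h))
I(C(-6), G) + a(110, p) = 75 + (-⅕*110² + (14/5)*(-152)) = 75 + (-⅕*12100 - 2128/5) = 75 + (-2420 - 2128/5) = 75 - 14228/5 = -13853/5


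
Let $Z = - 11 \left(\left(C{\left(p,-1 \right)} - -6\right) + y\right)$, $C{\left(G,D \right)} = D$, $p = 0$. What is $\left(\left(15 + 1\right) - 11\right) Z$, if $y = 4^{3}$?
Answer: $-3795$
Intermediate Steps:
$y = 64$
$Z = -759$ ($Z = - 11 \left(\left(-1 - -6\right) + 64\right) = - 11 \left(\left(-1 + 6\right) + 64\right) = - 11 \left(5 + 64\right) = \left(-11\right) 69 = -759$)
$\left(\left(15 + 1\right) - 11\right) Z = \left(\left(15 + 1\right) - 11\right) \left(-759\right) = \left(16 - 11\right) \left(-759\right) = 5 \left(-759\right) = -3795$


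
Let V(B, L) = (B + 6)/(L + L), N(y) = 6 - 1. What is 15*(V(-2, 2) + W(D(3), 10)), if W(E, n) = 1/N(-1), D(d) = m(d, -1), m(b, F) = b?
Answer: 18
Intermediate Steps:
N(y) = 5
D(d) = d
V(B, L) = (6 + B)/(2*L) (V(B, L) = (6 + B)/((2*L)) = (6 + B)*(1/(2*L)) = (6 + B)/(2*L))
W(E, n) = 1/5
15*(V(-2, 2) + W(D(3), 10)) = 15*((1/2)*(6 - 2)/2 + 1/5) = 15*((1/2)*(1/2)*4 + 1/5) = 15*(1 + 1/5) = 15*(6/5) = 18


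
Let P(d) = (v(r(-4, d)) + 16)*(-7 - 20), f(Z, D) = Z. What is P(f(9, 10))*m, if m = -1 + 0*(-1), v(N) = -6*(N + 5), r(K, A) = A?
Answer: -1836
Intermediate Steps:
v(N) = -30 - 6*N (v(N) = -6*(5 + N) = -30 - 6*N)
P(d) = 378 + 162*d (P(d) = ((-30 - 6*d) + 16)*(-7 - 20) = (-14 - 6*d)*(-27) = 378 + 162*d)
m = -1 (m = -1 + 0 = -1)
P(f(9, 10))*m = (378 + 162*9)*(-1) = (378 + 1458)*(-1) = 1836*(-1) = -1836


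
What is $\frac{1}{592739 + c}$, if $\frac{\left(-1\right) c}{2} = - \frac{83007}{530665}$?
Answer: $\frac{530665}{314546007449} \approx 1.6871 \cdot 10^{-6}$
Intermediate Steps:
$c = \frac{166014}{530665}$ ($c = - 2 \left(- \frac{83007}{530665}\right) = - 2 \left(\left(-83007\right) \frac{1}{530665}\right) = \left(-2\right) \left(- \frac{83007}{530665}\right) = \frac{166014}{530665} \approx 0.31284$)
$\frac{1}{592739 + c} = \frac{1}{592739 + \frac{166014}{530665}} = \frac{1}{\frac{314546007449}{530665}} = \frac{530665}{314546007449}$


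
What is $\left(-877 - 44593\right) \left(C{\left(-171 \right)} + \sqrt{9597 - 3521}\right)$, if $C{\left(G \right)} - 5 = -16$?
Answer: $500170 - 636580 \sqrt{31} \approx -3.0442 \cdot 10^{6}$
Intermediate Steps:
$C{\left(G \right)} = -11$ ($C{\left(G \right)} = 5 - 16 = -11$)
$\left(-877 - 44593\right) \left(C{\left(-171 \right)} + \sqrt{9597 - 3521}\right) = \left(-877 - 44593\right) \left(-11 + \sqrt{9597 - 3521}\right) = - 45470 \left(-11 + \sqrt{6076}\right) = - 45470 \left(-11 + 14 \sqrt{31}\right) = 500170 - 636580 \sqrt{31}$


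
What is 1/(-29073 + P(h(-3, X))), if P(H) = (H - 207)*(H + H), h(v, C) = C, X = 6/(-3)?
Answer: -1/28237 ≈ -3.5415e-5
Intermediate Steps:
X = -2 (X = 6*(-1/3) = -2)
P(H) = 2*H*(-207 + H) (P(H) = (-207 + H)*(2*H) = 2*H*(-207 + H))
1/(-29073 + P(h(-3, X))) = 1/(-29073 + 2*(-2)*(-207 - 2)) = 1/(-29073 + 2*(-2)*(-209)) = 1/(-29073 + 836) = 1/(-28237) = -1/28237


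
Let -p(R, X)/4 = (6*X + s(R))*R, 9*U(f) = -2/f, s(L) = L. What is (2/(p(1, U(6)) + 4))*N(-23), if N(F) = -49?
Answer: -441/4 ≈ -110.25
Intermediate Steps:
U(f) = -2/(9*f) (U(f) = (-2/f)/9 = -2/(9*f))
p(R, X) = -4*R*(R + 6*X) (p(R, X) = -4*(6*X + R)*R = -4*(R + 6*X)*R = -4*R*(R + 6*X))
(2/(p(1, U(6)) + 4))*N(-23) = (2/(-4*1*(1 + 6*(-2/9/6)) + 4))*(-49) = (2/(-4*1*(1 + 6*(-2/9*⅙)) + 4))*(-49) = (2/(-4*1*(1 + 6*(-1/27)) + 4))*(-49) = (2/(-4*1*(1 - 2/9) + 4))*(-49) = (2/(-4*1*7/9 + 4))*(-49) = (2/(-28/9 + 4))*(-49) = (2/(8/9))*(-49) = (2*(9/8))*(-49) = (9/4)*(-49) = -441/4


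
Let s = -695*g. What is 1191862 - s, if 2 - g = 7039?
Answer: -3698853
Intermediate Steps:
g = -7037 (g = 2 - 1*7039 = 2 - 7039 = -7037)
s = 4890715 (s = -695*(-7037) = 4890715)
1191862 - s = 1191862 - 1*4890715 = 1191862 - 4890715 = -3698853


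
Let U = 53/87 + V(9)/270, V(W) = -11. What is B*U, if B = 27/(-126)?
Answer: -4451/36540 ≈ -0.12181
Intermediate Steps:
B = -3/14 (B = 27*(-1/126) = -3/14 ≈ -0.21429)
U = 4451/7830 (U = 53/87 - 11/270 = 4451/7830 ≈ 0.56845)
B*U = -3/14*4451/7830 = -4451/36540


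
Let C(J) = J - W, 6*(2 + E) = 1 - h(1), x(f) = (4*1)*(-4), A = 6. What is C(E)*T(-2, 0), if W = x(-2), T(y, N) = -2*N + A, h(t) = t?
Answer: 84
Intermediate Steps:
T(y, N) = 6 - 2*N (T(y, N) = -2*N + 6 = 6 - 2*N)
x(f) = -16 (x(f) = 4*(-4) = -16)
W = -16
E = -2 (E = -2 + (1 - 1*1)/6 = -2 + (1 - 1)/6 = -2 + (⅙)*0 = -2 + 0 = -2)
C(J) = 16 + J (C(J) = J - 1*(-16) = J + 16 = 16 + J)
C(E)*T(-2, 0) = (16 - 2)*(6 - 2*0) = 14*(6 + 0) = 14*6 = 84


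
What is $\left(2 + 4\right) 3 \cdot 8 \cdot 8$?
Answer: $1152$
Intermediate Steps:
$\left(2 + 4\right) 3 \cdot 8 \cdot 8 = 6 \cdot 3 \cdot 8 \cdot 8 = 18 \cdot 8 \cdot 8 = 144 \cdot 8 = 1152$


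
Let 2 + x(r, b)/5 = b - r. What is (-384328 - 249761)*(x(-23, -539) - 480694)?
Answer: 306445068276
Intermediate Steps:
x(r, b) = -10 - 5*r + 5*b (x(r, b) = -10 + 5*(b - r) = -10 + (-5*r + 5*b) = -10 - 5*r + 5*b)
(-384328 - 249761)*(x(-23, -539) - 480694) = (-384328 - 249761)*((-10 - 5*(-23) + 5*(-539)) - 480694) = -634089*((-10 + 115 - 2695) - 480694) = -634089*(-2590 - 480694) = -634089*(-483284) = 306445068276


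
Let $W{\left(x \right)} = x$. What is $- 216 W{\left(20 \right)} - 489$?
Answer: $-4809$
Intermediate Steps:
$- 216 W{\left(20 \right)} - 489 = \left(-216\right) 20 - 489 = -4320 - 489 = -4809$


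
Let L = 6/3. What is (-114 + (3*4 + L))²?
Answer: 10000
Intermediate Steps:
L = 2 (L = 6*(⅓) = 2)
(-114 + (3*4 + L))² = (-114 + (3*4 + 2))² = (-114 + (12 + 2))² = (-114 + 14)² = (-100)² = 10000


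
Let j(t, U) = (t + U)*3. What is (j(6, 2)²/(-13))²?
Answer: 331776/169 ≈ 1963.2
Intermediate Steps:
j(t, U) = 3*U + 3*t (j(t, U) = (U + t)*3 = 3*U + 3*t)
(j(6, 2)²/(-13))² = ((3*2 + 3*6)²/(-13))² = ((6 + 18)²*(-1/13))² = (24²*(-1/13))² = (576*(-1/13))² = (-576/13)² = 331776/169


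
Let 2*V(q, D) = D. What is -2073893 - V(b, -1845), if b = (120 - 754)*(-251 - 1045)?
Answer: -4145941/2 ≈ -2.0730e+6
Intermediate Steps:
b = 821664 (b = -634*(-1296) = 821664)
V(q, D) = D/2
-2073893 - V(b, -1845) = -2073893 - (-1845)/2 = -2073893 - 1*(-1845/2) = -2073893 + 1845/2 = -4145941/2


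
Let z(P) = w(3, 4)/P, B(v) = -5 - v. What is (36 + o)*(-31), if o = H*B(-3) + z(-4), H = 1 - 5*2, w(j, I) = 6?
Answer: -3255/2 ≈ -1627.5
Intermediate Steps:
z(P) = 6/P
H = -9 (H = 1 - 10 = -9)
o = 33/2 (o = -9*(-5 - 1*(-3)) + 6/(-4) = -9*(-5 + 3) + 6*(-¼) = -9*(-2) - 3/2 = 18 - 3/2 = 33/2 ≈ 16.500)
(36 + o)*(-31) = (36 + 33/2)*(-31) = (105/2)*(-31) = -3255/2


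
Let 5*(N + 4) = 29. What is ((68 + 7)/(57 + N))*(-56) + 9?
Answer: -437/7 ≈ -62.429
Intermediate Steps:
N = 9/5 (N = -4 + (1/5)*29 = -4 + 29/5 = 9/5 ≈ 1.8000)
((68 + 7)/(57 + N))*(-56) + 9 = ((68 + 7)/(57 + 9/5))*(-56) + 9 = (75/(294/5))*(-56) + 9 = (75*(5/294))*(-56) + 9 = (125/98)*(-56) + 9 = -500/7 + 9 = -437/7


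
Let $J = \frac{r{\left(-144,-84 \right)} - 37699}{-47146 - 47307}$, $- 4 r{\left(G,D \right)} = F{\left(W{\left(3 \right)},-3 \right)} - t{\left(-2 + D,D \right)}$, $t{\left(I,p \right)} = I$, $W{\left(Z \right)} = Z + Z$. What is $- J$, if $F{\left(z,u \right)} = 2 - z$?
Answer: $- \frac{75439}{188906} \approx -0.39935$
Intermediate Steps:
$W{\left(Z \right)} = 2 Z$
$r{\left(G,D \right)} = \frac{1}{2} + \frac{D}{4}$ ($r{\left(G,D \right)} = - \frac{\left(2 - 2 \cdot 3\right) - \left(-2 + D\right)}{4} = - \frac{\left(2 - 6\right) - \left(-2 + D\right)}{4} = - \frac{-4 - \left(-2 + D\right)}{4} = - \frac{-2 - D}{4} = \frac{1}{2} + \frac{D}{4}$)
$J = \frac{75439}{188906}$ ($J = \frac{\left(\frac{1}{2} + \frac{1}{4} \left(-84\right)\right) - 37699}{-47146 - 47307} = \frac{\left(\frac{1}{2} - 21\right) - 37699}{-94453} = \left(- \frac{41}{2} - 37699\right) \left(- \frac{1}{94453}\right) = \left(- \frac{75439}{2}\right) \left(- \frac{1}{94453}\right) = \frac{75439}{188906} \approx 0.39935$)
$- J = \left(-1\right) \frac{75439}{188906} = - \frac{75439}{188906}$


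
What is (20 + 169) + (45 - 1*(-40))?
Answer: 274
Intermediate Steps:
(20 + 169) + (45 - 1*(-40)) = 189 + (45 + 40) = 189 + 85 = 274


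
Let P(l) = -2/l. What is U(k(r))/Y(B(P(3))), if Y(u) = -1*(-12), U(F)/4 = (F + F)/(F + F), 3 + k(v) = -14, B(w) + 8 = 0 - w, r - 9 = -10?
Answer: ⅓ ≈ 0.33333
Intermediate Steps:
r = -1 (r = 9 - 10 = -1)
B(w) = -8 - w (B(w) = -8 + (0 - w) = -8 - w)
k(v) = -17 (k(v) = -3 - 14 = -17)
U(F) = 4 (U(F) = 4*((F + F)/(F + F)) = 4*((2*F)/((2*F))) = 4*((2*F)*(1/(2*F))) = 4*1 = 4)
Y(u) = 12
U(k(r))/Y(B(P(3))) = 4/12 = 4*(1/12) = ⅓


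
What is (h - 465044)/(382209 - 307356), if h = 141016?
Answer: -324028/74853 ≈ -4.3289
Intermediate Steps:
(h - 465044)/(382209 - 307356) = (141016 - 465044)/(382209 - 307356) = -324028/74853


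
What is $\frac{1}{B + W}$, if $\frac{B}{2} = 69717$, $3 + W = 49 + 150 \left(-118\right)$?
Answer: $\frac{1}{121780} \approx 8.2115 \cdot 10^{-6}$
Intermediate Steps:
$W = -17654$ ($W = -3 + \left(49 + 150 \left(-118\right)\right) = -3 + \left(49 - 17700\right) = -3 - 17651 = -17654$)
$B = 139434$ ($B = 2 \cdot 69717 = 139434$)
$\frac{1}{B + W} = \frac{1}{139434 - 17654} = \frac{1}{121780}$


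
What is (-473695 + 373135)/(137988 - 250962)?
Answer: 16760/18829 ≈ 0.89012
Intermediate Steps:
(-473695 + 373135)/(137988 - 250962) = -100560/(-112974) = -100560*(-1/112974) = 16760/18829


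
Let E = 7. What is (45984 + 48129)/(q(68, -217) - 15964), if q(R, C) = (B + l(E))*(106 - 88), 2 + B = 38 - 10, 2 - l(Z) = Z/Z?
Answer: -94113/15478 ≈ -6.0804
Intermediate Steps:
l(Z) = 1 (l(Z) = 2 - Z/Z = 2 - 1*1 = 2 - 1 = 1)
B = 26 (B = -2 + (38 - 10) = -2 + 28 = 26)
q(R, C) = 486 (q(R, C) = (26 + 1)*(106 - 88) = 27*18 = 486)
(45984 + 48129)/(q(68, -217) - 15964) = (45984 + 48129)/(486 - 15964) = 94113/(-15478) = 94113*(-1/15478) = -94113/15478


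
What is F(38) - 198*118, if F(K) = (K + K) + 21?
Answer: -23267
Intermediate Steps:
F(K) = 21 + 2*K (F(K) = 2*K + 21 = 21 + 2*K)
F(38) - 198*118 = (21 + 2*38) - 198*118 = (21 + 76) - 1*23364 = 97 - 23364 = -23267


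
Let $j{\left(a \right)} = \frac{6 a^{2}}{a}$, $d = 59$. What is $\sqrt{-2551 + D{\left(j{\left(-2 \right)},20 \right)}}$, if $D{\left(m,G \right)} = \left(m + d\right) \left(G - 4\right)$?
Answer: $i \sqrt{1799} \approx 42.415 i$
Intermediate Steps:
$j{\left(a \right)} = 6 a$
$D{\left(m,G \right)} = \left(-4 + G\right) \left(59 + m\right)$ ($D{\left(m,G \right)} = \left(m + 59\right) \left(G - 4\right) = \left(59 + m\right) \left(-4 + G\right) = \left(-4 + G\right) \left(59 + m\right)$)
$\sqrt{-2551 + D{\left(j{\left(-2 \right)},20 \right)}} = \sqrt{-2551 + \left(-236 - 4 \cdot 6 \left(-2\right) + 59 \cdot 20 + 20 \cdot 6 \left(-2\right)\right)} = \sqrt{-2551 + \left(-236 - -48 + 1180 + 20 \left(-12\right)\right)} = \sqrt{-2551 + \left(-236 + 48 + 1180 - 240\right)} = \sqrt{-2551 + 752} = \sqrt{-1799} = i \sqrt{1799}$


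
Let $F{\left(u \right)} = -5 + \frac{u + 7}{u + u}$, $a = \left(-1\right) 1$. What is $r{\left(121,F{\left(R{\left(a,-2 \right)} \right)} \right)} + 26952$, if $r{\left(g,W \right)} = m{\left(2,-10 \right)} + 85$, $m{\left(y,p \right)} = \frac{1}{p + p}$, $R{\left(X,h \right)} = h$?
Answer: $\frac{540739}{20} \approx 27037.0$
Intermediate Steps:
$a = -1$
$m{\left(y,p \right)} = \frac{1}{2 p}$
$F{\left(u \right)} = -5 + \frac{7 + u}{2 u}$
$r{\left(g,W \right)} = \frac{1699}{20}$ ($r{\left(g,W \right)} = \frac{1}{2 \left(-10\right)} + 85 = \frac{1}{2} \left(- \frac{1}{10}\right) + 85 = - \frac{1}{20} + 85 = \frac{1699}{20}$)
$r{\left(121,F{\left(R{\left(a,-2 \right)} \right)} \right)} + 26952 = \frac{1699}{20} + 26952 = \frac{540739}{20}$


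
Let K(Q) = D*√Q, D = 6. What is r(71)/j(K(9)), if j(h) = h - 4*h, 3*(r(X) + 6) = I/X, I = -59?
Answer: 1337/11502 ≈ 0.11624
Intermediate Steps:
r(X) = -6 - 59/(3*X) (r(X) = -6 + (-59/X)/3 = -6 - 59/(3*X))
K(Q) = 6*√Q
j(h) = -3*h (j(h) = h - 4*h = -3*h)
r(71)/j(K(9)) = (-6 - 59/3/71)/((-18*√9)) = (-6 - 59/3*1/71)/((-18*3)) = (-6 - 59/213)/((-3*18)) = -1337/213/(-54) = -1337/213*(-1/54) = 1337/11502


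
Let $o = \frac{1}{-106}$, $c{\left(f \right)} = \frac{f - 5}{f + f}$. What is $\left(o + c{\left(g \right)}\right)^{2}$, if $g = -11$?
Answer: $\frac{700569}{1359556} \approx 0.51529$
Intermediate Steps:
$c{\left(f \right)} = \frac{-5 + f}{2 f}$
$o = - \frac{1}{106} \approx -0.009434$
$\left(o + c{\left(g \right)}\right)^{2} = \left(- \frac{1}{106} + \frac{-5 - 11}{2 \left(-11\right)}\right)^{2} = \left(- \frac{1}{106} + \frac{1}{2} \left(- \frac{1}{11}\right) \left(-16\right)\right)^{2} = \left(- \frac{1}{106} + \frac{8}{11}\right)^{2} = \left(\frac{837}{1166}\right)^{2} = \frac{700569}{1359556}$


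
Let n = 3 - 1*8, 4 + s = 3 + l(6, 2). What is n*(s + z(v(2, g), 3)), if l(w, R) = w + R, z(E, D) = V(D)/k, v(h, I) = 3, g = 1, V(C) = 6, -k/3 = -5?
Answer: -37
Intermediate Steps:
k = 15 (k = -3*(-5) = 15)
z(E, D) = 2/5 (z(E, D) = 6/15 = 6*(1/15) = 2/5)
l(w, R) = R + w
s = 7 (s = -4 + (3 + (2 + 6)) = -4 + (3 + 8) = -4 + 11 = 7)
n = -5 (n = 3 - 8 = -5)
n*(s + z(v(2, g), 3)) = -5*(7 + 2/5) = -5*37/5 = -37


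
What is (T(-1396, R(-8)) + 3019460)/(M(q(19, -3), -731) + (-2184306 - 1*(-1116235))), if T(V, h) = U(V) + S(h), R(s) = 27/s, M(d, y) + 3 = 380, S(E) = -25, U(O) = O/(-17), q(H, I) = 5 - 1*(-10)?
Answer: -17110597/6050266 ≈ -2.8281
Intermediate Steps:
q(H, I) = 15 (q(H, I) = 5 + 10 = 15)
U(O) = -O/17 (U(O) = O*(-1/17) = -O/17)
M(d, y) = 377 (M(d, y) = -3 + 380 = 377)
T(V, h) = -25 - V/17 (T(V, h) = -V/17 - 25 = -25 - V/17)
(T(-1396, R(-8)) + 3019460)/(M(q(19, -3), -731) + (-2184306 - 1*(-1116235))) = ((-25 - 1/17*(-1396)) + 3019460)/(377 + (-2184306 - 1*(-1116235))) = ((-25 + 1396/17) + 3019460)/(377 + (-2184306 + 1116235)) = (971/17 + 3019460)/(377 - 1068071) = (51331791/17)/(-1067694) = (51331791/17)*(-1/1067694) = -17110597/6050266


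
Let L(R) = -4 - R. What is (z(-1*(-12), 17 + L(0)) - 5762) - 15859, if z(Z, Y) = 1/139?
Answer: -3005318/139 ≈ -21621.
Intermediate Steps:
z(Z, Y) = 1/139
(z(-1*(-12), 17 + L(0)) - 5762) - 15859 = (1/139 - 5762) - 15859 = -800917/139 - 15859 = -3005318/139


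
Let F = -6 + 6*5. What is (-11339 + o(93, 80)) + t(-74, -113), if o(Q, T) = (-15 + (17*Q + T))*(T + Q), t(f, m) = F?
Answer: 273443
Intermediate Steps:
F = 24 (F = -6 + 30 = 24)
t(f, m) = 24
o(Q, T) = (Q + T)*(-15 + T + 17*Q) (o(Q, T) = (-15 + (T + 17*Q))*(Q + T) = (-15 + T + 17*Q)*(Q + T) = (Q + T)*(-15 + T + 17*Q))
(-11339 + o(93, 80)) + t(-74, -113) = (-11339 + (80**2 - 15*93 - 15*80 + 17*93**2 + 18*93*80)) + 24 = (-11339 + (6400 - 1395 - 1200 + 17*8649 + 133920)) + 24 = (-11339 + (6400 - 1395 - 1200 + 147033 + 133920)) + 24 = (-11339 + 284758) + 24 = 273419 + 24 = 273443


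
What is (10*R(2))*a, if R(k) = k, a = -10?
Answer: -200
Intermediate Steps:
(10*R(2))*a = (10*2)*(-10) = 20*(-10) = -200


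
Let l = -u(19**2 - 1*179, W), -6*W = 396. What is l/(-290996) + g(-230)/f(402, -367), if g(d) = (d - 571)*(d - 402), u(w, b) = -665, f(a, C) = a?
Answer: 24551869957/19496732 ≈ 1259.3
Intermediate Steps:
W = -66 (W = -1/6*396 = -66)
g(d) = (-571 + d)*(-402 + d)
l = 665 (l = -1*(-665) = 665)
l/(-290996) + g(-230)/f(402, -367) = 665/(-290996) + (229542 + (-230)**2 - 973*(-230))/402 = 665*(-1/290996) + (229542 + 52900 + 223790)*(1/402) = -665/290996 + 506232*(1/402) = -665/290996 + 84372/67 = 24551869957/19496732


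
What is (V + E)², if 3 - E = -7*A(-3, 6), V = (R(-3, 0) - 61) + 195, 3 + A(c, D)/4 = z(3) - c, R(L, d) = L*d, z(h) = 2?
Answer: 37249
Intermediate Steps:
A(c, D) = -4 - 4*c (A(c, D) = -12 + 4*(2 - c) = -12 + (8 - 4*c) = -4 - 4*c)
V = 134 (V = (-3*0 - 61) + 195 = (0 - 61) + 195 = -61 + 195 = 134)
E = 59 (E = 3 - (-7)*(-4 - 4*(-3)) = 3 - (-7)*(-4 + 12) = 3 - (-7)*8 = 3 - 1*(-56) = 3 + 56 = 59)
(V + E)² = (134 + 59)² = 193² = 37249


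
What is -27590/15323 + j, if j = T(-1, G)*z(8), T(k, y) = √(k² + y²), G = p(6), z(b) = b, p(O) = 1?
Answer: -27590/15323 + 8*√2 ≈ 9.5132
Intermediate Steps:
G = 1
j = 8*√2 (j = √((-1)² + 1²)*8 = √(1 + 1)*8 = √2*8 = 8*√2 ≈ 11.314)
-27590/15323 + j = -27590/15323 + 8*√2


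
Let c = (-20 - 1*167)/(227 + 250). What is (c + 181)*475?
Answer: 40921250/477 ≈ 85789.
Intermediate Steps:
c = -187/477 (c = (-20 - 167)/477 = -187*1/477 = -187/477 ≈ -0.39203)
(c + 181)*475 = (-187/477 + 181)*475 = (86150/477)*475 = 40921250/477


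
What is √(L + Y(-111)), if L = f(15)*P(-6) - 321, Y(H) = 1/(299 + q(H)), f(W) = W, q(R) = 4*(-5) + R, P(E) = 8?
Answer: I*√1418214/84 ≈ 14.177*I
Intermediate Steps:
q(R) = -20 + R
Y(H) = 1/(279 + H) (Y(H) = 1/(299 + (-20 + H)) = 1/(279 + H))
L = -201 (L = 15*8 - 321 = 120 - 321 = -201)
√(L + Y(-111)) = √(-201 + 1/(279 - 111)) = √(-201 + 1/168) = √(-33767/168) = I*√1418214/84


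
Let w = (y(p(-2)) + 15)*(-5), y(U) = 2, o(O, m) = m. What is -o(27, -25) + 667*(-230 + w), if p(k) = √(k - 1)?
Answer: -210080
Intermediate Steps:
p(k) = √(-1 + k)
w = -85 (w = (2 + 15)*(-5) = 17*(-5) = -85)
-o(27, -25) + 667*(-230 + w) = -1*(-25) + 667*(-230 - 85) = 25 + 667*(-315) = 25 - 210105 = -210080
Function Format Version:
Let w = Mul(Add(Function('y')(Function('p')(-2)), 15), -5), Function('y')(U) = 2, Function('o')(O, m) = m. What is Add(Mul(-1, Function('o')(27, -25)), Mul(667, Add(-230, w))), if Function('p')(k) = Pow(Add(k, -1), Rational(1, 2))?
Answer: -210080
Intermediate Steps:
Function('p')(k) = Pow(Add(-1, k), Rational(1, 2))
w = -85 (w = Mul(Add(2, 15), -5) = Mul(17, -5) = -85)
Add(Mul(-1, Function('o')(27, -25)), Mul(667, Add(-230, w))) = Add(Mul(-1, -25), Mul(667, Add(-230, -85))) = Add(25, Mul(667, -315)) = Add(25, -210105) = -210080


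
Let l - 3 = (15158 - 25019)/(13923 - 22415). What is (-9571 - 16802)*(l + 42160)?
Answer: -9443065137261/8492 ≈ -1.1120e+9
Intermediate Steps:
l = 35337/8492 (l = 3 + (15158 - 25019)/(13923 - 22415) = 3 - 9861/(-8492) = 3 - 9861*(-1/8492) = 3 + 9861/8492 = 35337/8492 ≈ 4.1612)
(-9571 - 16802)*(l + 42160) = (-9571 - 16802)*(35337/8492 + 42160) = -26373*358058057/8492 = -9443065137261/8492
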